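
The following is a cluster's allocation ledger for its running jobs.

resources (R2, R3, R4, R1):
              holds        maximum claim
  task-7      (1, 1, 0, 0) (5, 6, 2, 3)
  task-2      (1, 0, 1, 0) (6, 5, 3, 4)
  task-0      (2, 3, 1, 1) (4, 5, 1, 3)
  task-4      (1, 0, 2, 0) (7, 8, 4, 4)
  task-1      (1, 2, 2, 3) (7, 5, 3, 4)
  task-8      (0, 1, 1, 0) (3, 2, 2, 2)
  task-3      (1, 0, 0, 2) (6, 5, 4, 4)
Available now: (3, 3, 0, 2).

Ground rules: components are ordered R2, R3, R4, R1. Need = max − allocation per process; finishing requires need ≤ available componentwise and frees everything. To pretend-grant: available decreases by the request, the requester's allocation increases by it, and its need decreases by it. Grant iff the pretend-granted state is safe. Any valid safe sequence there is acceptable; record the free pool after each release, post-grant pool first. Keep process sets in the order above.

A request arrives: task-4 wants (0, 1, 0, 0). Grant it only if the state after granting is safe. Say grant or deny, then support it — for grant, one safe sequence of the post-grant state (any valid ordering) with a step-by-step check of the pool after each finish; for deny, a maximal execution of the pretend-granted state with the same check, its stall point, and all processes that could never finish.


GRANT. The post-grant state is safe; one safe sequence: task-0, task-8, task-7, task-1, task-4, task-3, task-2.
Key observation: the grant leaves (3, 2, 0, 2) free — enough for task-0, whose release restarts the cascade.
Step-by-step check of the post-grant state:
  pool = (3, 2, 0, 2)
  task-0 needs (2, 2, 0, 2) <= (3, 2, 0, 2) -> finishes; pool += (2, 3, 1, 1) = (5, 5, 1, 3)
  task-8 needs (3, 1, 1, 2) <= (5, 5, 1, 3) -> finishes; pool += (0, 1, 1, 0) = (5, 6, 2, 3)
  task-7 needs (4, 5, 2, 3) <= (5, 6, 2, 3) -> finishes; pool += (1, 1, 0, 0) = (6, 7, 2, 3)
  task-1 needs (6, 3, 1, 1) <= (6, 7, 2, 3) -> finishes; pool += (1, 2, 2, 3) = (7, 9, 4, 6)
  task-4 needs (6, 7, 2, 4) <= (7, 9, 4, 6) -> finishes; pool += (1, 1, 2, 0) = (8, 10, 6, 6)
  task-3 needs (5, 5, 4, 2) <= (8, 10, 6, 6) -> finishes; pool += (1, 0, 0, 2) = (9, 10, 6, 8)
  task-2 needs (5, 5, 2, 4) <= (9, 10, 6, 8) -> finishes; pool += (1, 0, 1, 0) = (10, 10, 7, 8)


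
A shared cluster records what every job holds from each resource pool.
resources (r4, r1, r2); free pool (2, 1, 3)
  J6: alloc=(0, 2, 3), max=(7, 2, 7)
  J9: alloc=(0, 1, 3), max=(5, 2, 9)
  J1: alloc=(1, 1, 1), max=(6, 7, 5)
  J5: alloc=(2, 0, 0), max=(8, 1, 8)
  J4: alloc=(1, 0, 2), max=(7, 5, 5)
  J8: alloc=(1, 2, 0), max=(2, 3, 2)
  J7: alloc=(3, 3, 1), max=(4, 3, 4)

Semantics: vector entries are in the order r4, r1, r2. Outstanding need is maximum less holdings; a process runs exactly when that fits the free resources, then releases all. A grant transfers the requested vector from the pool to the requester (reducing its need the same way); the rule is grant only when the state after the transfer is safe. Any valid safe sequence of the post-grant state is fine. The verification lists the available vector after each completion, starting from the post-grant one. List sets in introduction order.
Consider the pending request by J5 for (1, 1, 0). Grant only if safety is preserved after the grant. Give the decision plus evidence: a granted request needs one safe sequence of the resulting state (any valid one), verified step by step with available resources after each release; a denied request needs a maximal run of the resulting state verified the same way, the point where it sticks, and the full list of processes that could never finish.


DENY. Granting would leave the state unsafe.
Key observation: after J7, J8 the pool peaks at (5, 5, 4), and each blocked process is short somewhere: J6 on r4; J9 on r2; J1 on r1; J5 on r2; J4 on r4.
On the post-grant state, J7, J8 is a maximal run — nothing extends it. Check, step by step:
  pool = (1, 0, 3)
  J7: need (1, 0, 3) fits (1, 0, 3); releases (3, 3, 1), pool now (4, 3, 4)
  J8: need (1, 1, 2) fits (4, 3, 4); releases (1, 2, 0), pool now (5, 5, 4)
  J6 cannot run: need (7, 0, 4) vs free (5, 5, 4) (insufficient r4)
  J9 cannot run: need (5, 1, 6) vs free (5, 5, 4) (insufficient r2)
  J1 cannot run: need (5, 6, 4) vs free (5, 5, 4) (insufficient r1)
  J5 cannot run: need (5, 0, 8) vs free (5, 5, 4) (insufficient r2)
  J4 cannot run: need (6, 5, 3) vs free (5, 5, 4) (insufficient r4)
Processes that could never finish after the grant: J6, J9, J1, J5 and J4.


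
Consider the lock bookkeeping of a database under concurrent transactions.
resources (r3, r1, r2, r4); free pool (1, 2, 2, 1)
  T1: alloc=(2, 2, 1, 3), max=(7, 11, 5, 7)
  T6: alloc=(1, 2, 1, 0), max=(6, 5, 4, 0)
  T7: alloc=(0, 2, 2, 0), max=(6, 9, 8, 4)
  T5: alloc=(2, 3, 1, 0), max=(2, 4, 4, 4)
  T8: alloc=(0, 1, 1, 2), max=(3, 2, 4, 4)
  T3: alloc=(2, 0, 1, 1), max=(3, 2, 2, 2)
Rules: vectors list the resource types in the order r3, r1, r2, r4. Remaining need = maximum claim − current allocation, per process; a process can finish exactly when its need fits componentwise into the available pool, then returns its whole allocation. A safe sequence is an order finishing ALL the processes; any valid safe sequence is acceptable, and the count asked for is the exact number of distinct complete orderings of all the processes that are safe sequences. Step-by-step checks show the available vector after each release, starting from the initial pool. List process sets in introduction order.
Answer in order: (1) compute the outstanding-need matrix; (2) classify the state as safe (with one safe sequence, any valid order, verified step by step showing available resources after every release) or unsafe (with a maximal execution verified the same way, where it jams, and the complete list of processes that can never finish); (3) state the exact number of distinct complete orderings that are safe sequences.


(1) Outstanding need per process (order r3, r1, r2, r4):
  T1: (5, 9, 4, 4)
  T6: (5, 3, 3, 0)
  T7: (6, 7, 6, 4)
  T5: (0, 1, 3, 4)
  T8: (3, 1, 3, 2)
  T3: (1, 2, 1, 1)
(2) SAFE — a valid safe sequence is T3, T8, T5, T6, T7, T1.
Key observation: the first exact fit in this order is T3 — it needs (1, 2, 1, 1) with (1, 2, 2, 1) free, meeting a requested resource to the last unit.
Step-by-step check:
  pool = (1, 2, 2, 1)
  run T3 (needs (1, 2, 1, 1), free (1, 2, 2, 1)); after release of (2, 0, 1, 1) the pool is (3, 2, 3, 2)
  run T8 (needs (3, 1, 3, 2), free (3, 2, 3, 2)); after release of (0, 1, 1, 2) the pool is (3, 3, 4, 4)
  run T5 (needs (0, 1, 3, 4), free (3, 3, 4, 4)); after release of (2, 3, 1, 0) the pool is (5, 6, 5, 4)
  run T6 (needs (5, 3, 3, 0), free (5, 6, 5, 4)); after release of (1, 2, 1, 0) the pool is (6, 8, 6, 4)
  run T7 (needs (6, 7, 6, 4), free (6, 8, 6, 4)); after release of (0, 2, 2, 0) the pool is (6, 10, 8, 4)
  run T1 (needs (5, 9, 4, 4), free (6, 10, 8, 4)); after release of (2, 2, 1, 3) the pool is (8, 12, 9, 7)
(3) The exact count: 1 of the possible complete orderings is a safe sequence.


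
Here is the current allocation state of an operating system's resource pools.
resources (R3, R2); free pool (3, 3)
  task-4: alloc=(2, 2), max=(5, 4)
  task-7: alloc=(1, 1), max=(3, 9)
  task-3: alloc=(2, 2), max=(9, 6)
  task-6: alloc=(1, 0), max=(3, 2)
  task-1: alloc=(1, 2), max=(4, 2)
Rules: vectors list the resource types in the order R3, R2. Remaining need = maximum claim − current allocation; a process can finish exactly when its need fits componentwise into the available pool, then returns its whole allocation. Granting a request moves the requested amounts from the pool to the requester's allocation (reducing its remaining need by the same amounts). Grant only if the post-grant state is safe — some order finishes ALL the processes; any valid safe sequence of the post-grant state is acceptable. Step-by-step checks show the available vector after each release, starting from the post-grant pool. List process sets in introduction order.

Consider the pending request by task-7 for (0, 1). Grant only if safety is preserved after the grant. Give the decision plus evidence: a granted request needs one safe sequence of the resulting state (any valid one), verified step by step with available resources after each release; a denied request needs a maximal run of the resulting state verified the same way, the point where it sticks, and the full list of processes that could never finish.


GRANT — the state after the grant stays safe, e.g. via task-4, task-6, task-1, task-3, task-7.
Key observation: the grant leaves (3, 2) free — enough for task-4, whose release restarts the cascade.
Step-by-step check of the post-grant state:
  pool = (3, 2)
  task-4: need (3, 2) fits (3, 2); releases (2, 2), pool now (5, 4)
  task-6: need (2, 2) fits (5, 4); releases (1, 0), pool now (6, 4)
  task-1: need (3, 0) fits (6, 4); releases (1, 2), pool now (7, 6)
  task-3: need (7, 4) fits (7, 6); releases (2, 2), pool now (9, 8)
  task-7: need (2, 7) fits (9, 8); releases (1, 2), pool now (10, 10)


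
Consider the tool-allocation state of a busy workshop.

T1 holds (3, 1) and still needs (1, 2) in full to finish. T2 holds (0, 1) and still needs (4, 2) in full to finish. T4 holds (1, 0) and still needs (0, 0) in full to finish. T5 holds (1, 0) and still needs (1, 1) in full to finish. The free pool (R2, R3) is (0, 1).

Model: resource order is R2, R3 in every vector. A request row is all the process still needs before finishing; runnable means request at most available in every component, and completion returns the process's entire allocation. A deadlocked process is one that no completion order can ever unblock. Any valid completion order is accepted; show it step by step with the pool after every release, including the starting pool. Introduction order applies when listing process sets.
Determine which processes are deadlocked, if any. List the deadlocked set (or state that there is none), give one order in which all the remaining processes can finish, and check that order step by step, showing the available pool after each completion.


The deadlocked set is T1 and T2.
Key observation: once T4, T5 finish, the pool peaks at (2, 1) — and every remaining process still needs more R3 than that.
A valid finishing order for the others: T4, T5. Step-by-step check:
  pool = (0, 1)
  run T4 (needs (0, 0), free (0, 1)); after release of (1, 0) the pool is (1, 1)
  run T5 (needs (1, 1), free (1, 1)); after release of (1, 0) the pool is (2, 1)
None of the blocked processes ever fits:
  T1 cannot run: need (1, 2) vs free (2, 1) (insufficient R3)
  T2 cannot run: need (4, 2) vs free (2, 1) (insufficient R2 and R3)


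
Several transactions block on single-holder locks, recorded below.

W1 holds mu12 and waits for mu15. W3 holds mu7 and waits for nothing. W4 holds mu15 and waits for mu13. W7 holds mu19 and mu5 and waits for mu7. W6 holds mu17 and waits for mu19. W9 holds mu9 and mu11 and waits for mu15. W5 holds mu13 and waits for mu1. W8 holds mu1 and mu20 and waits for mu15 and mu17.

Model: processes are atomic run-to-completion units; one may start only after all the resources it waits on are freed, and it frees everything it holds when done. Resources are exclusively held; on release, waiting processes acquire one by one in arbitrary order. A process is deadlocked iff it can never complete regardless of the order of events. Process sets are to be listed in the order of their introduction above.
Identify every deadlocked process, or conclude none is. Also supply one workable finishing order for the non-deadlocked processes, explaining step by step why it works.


The deadlocked set is W1, W4, W9, W5 and W8.
Key observation: W4 -> W5 -> W8 -> W4 is a circular wait — nothing in it can go first; W1 and W9 wait into the deadlock from upstream.
The rest can finish in the order W3, W7, W6.
Walking it through:
  run W3 (it waits on nothing); releases mu7
  run W7 (all its waits — mu7 — are resolved); releases mu19 and mu5
  run W6 (all its waits — mu19 — are resolved); releases mu17


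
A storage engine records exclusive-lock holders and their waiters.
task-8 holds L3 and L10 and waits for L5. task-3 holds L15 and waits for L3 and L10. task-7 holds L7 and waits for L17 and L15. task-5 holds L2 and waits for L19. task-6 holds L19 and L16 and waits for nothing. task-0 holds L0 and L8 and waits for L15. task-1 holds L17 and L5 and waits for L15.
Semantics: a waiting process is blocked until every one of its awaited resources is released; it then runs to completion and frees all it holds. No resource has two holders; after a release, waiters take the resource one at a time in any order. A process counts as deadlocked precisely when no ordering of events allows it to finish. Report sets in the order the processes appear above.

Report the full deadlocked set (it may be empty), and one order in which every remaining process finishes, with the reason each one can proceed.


The deadlocked set is task-8, task-3, task-7, task-0 and task-1.
Key observation: the knot is the closed ring of waits task-8 -> task-1 -> task-3 -> task-8; task-7 and task-0 wait into the deadlock from upstream.
The rest can finish in the order task-6, task-5.
Step-by-step check:
  task-6 waits on nothing -> runs at once and releases L19 and L16
  task-5: everything it awaited (L19) is free; runs, freeing L2


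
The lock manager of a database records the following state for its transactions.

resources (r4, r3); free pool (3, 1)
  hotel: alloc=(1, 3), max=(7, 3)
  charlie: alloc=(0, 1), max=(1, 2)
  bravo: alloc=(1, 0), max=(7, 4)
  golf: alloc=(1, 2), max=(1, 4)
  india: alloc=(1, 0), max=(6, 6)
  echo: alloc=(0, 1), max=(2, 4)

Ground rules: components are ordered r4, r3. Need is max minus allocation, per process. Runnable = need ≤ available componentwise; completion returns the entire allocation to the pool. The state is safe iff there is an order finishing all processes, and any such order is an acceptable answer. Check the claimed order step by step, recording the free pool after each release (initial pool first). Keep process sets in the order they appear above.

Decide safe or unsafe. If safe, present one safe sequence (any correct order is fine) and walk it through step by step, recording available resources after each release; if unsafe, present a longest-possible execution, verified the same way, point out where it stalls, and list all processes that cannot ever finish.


UNSAFE — no complete ordering exists.
Key observation: the wall is r4: completing charlie, golf, echo brings the pool only to (4, 5), and all the rest need more.
Going as far as possible: charlie, golf, echo; after that, nothing fits. Walking it through:
  pool = (3, 1)
  run charlie (needs (1, 1), free (3, 1)); after release of (0, 1) the pool is (3, 2)
  run golf (needs (0, 2), free (3, 2)); after release of (1, 2) the pool is (4, 4)
  run echo (needs (2, 3), free (4, 4)); after release of (0, 1) the pool is (4, 5)
  blocked: hotel wants (6, 0), pool (4, 5) — not enough r4
  blocked: bravo wants (6, 4), pool (4, 5) — not enough r4
  blocked: india wants (5, 6), pool (4, 5) — not enough r4 and r3
Permanently blocked: hotel, bravo and india.


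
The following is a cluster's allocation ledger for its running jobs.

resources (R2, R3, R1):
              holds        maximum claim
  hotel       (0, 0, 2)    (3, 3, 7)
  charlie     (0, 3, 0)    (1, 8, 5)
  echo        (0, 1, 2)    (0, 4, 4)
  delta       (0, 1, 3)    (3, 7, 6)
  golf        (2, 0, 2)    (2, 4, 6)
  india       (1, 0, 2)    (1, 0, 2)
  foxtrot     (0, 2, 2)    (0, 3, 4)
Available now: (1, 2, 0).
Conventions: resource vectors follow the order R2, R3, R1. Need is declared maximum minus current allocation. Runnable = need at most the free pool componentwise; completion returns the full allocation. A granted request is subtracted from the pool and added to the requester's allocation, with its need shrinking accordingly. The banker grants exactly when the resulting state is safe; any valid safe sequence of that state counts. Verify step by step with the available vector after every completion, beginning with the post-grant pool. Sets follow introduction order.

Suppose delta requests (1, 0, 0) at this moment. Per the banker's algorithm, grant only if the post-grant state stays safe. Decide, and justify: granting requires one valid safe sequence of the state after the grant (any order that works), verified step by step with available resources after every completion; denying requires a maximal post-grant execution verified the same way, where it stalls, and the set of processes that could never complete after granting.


GRANT. The post-grant state is safe; one safe sequence: india, foxtrot, golf, hotel, echo, charlie, delta.
Key observation: even at the reduced pool (0, 2, 0), india fits immediately, so safety survives the grant.
Step-by-step check of the post-grant state:
  pool = (0, 2, 0)
  run india (needs (0, 0, 0), free (0, 2, 0)); after release of (1, 0, 2) the pool is (1, 2, 2)
  run foxtrot (needs (0, 1, 2), free (1, 2, 2)); after release of (0, 2, 2) the pool is (1, 4, 4)
  run golf (needs (0, 4, 4), free (1, 4, 4)); after release of (2, 0, 2) the pool is (3, 4, 6)
  run hotel (needs (3, 3, 5), free (3, 4, 6)); after release of (0, 0, 2) the pool is (3, 4, 8)
  run echo (needs (0, 3, 2), free (3, 4, 8)); after release of (0, 1, 2) the pool is (3, 5, 10)
  run charlie (needs (1, 5, 5), free (3, 5, 10)); after release of (0, 3, 0) the pool is (3, 8, 10)
  run delta (needs (2, 6, 3), free (3, 8, 10)); after release of (1, 1, 3) the pool is (4, 9, 13)


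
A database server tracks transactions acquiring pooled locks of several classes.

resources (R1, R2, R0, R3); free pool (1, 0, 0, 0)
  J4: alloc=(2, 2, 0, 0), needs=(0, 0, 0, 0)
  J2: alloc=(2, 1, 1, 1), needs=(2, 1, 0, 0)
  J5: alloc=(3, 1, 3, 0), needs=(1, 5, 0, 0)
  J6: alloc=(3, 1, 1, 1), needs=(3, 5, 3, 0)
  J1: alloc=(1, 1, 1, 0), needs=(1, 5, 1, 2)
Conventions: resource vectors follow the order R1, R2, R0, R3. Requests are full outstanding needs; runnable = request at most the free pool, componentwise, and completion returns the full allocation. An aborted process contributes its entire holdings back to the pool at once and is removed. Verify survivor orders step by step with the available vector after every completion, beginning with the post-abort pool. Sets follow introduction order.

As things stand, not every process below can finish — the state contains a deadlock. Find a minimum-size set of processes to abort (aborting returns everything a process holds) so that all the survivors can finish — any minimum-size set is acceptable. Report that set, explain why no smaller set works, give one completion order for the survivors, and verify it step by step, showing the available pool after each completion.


Minimum abort set: J5 and J1.
Key observation: the deadlocked J6 becomes finishable only because J5 and J1 released (4, 2, 4, 0); it completes at step 3 below.
No one abort is enough; case by case: J4 alone leaves J5 blocked (short on R2); J2 alone leaves J5 blocked (short on R2); J5 alone leaves J6 blocked (short on R2); J6 alone leaves J5 blocked (short on R2); J1 alone leaves J5 blocked (short on R2).
The survivors complete as J2, J4, J6. Check, step by step (starting from the post-abort pool):
  pool = (5, 2, 4, 0)
  J2: need (2, 1, 0, 0) fits (5, 2, 4, 0); releases (2, 1, 1, 1), pool now (7, 3, 5, 1)
  J4: need (0, 0, 0, 0) fits (7, 3, 5, 1); releases (2, 2, 0, 0), pool now (9, 5, 5, 1)
  J6: need (3, 5, 3, 0) fits (9, 5, 5, 1); releases (3, 1, 1, 1), pool now (12, 6, 6, 2)


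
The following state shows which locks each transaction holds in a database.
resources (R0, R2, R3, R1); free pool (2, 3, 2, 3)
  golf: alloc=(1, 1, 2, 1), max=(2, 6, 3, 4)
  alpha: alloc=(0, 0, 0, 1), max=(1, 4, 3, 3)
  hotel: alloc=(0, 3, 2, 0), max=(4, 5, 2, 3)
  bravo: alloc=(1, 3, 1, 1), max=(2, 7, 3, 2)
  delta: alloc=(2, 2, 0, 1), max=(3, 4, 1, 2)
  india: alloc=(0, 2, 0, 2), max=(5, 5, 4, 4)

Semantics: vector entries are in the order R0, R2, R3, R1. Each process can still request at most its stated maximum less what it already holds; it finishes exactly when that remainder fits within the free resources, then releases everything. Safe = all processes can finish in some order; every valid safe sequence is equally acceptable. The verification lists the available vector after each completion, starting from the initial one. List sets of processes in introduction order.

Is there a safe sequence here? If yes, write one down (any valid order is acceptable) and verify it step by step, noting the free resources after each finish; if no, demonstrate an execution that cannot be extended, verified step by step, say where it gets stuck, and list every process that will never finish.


The state is SAFE; one workable sequence: delta, golf, bravo, hotel, india, alpha.
Key observation: golf is the earliest step where a requested resource binds exactly: need (1, 5, 1, 3), pool (4, 5, 2, 4) at its turn.
Check, step by step:
  pool = (2, 3, 2, 3)
  delta needs (1, 2, 1, 1) <= (2, 3, 2, 3) -> finishes; pool += (2, 2, 0, 1) = (4, 5, 2, 4)
  golf needs (1, 5, 1, 3) <= (4, 5, 2, 4) -> finishes; pool += (1, 1, 2, 1) = (5, 6, 4, 5)
  bravo needs (1, 4, 2, 1) <= (5, 6, 4, 5) -> finishes; pool += (1, 3, 1, 1) = (6, 9, 5, 6)
  hotel needs (4, 2, 0, 3) <= (6, 9, 5, 6) -> finishes; pool += (0, 3, 2, 0) = (6, 12, 7, 6)
  india needs (5, 3, 4, 2) <= (6, 12, 7, 6) -> finishes; pool += (0, 2, 0, 2) = (6, 14, 7, 8)
  alpha needs (1, 4, 3, 2) <= (6, 14, 7, 8) -> finishes; pool += (0, 0, 0, 1) = (6, 14, 7, 9)


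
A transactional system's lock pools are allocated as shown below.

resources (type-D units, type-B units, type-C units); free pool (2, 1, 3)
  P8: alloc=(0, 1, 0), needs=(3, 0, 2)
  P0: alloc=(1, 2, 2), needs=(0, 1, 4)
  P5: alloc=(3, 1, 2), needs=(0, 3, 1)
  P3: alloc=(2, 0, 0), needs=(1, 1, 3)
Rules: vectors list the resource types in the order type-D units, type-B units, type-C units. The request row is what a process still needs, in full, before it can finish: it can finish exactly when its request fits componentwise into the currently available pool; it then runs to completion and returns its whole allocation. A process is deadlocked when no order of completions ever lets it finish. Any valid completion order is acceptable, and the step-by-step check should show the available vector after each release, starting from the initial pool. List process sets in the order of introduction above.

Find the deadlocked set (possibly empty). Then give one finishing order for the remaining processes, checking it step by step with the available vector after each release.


Deadlocked: P0 and P5.
Key observation: after P3, P8 the pool peaks at (4, 2, 3), and each blocked process is short somewhere: P0 on type-C units; P5 on type-B units.
The rest can finish in the order P3, P8. Walking it through:
  pool = (2, 1, 3)
  P3 needs (1, 1, 3) <= (2, 1, 3) -> finishes; pool += (2, 0, 0) = (4, 1, 3)
  P8 needs (3, 0, 2) <= (4, 1, 3) -> finishes; pool += (0, 1, 0) = (4, 2, 3)
The stuck group stays short no matter what:
  blocked: P0 wants (0, 1, 4), pool (4, 2, 3) — not enough type-C units
  blocked: P5 wants (0, 3, 1), pool (4, 2, 3) — not enough type-B units


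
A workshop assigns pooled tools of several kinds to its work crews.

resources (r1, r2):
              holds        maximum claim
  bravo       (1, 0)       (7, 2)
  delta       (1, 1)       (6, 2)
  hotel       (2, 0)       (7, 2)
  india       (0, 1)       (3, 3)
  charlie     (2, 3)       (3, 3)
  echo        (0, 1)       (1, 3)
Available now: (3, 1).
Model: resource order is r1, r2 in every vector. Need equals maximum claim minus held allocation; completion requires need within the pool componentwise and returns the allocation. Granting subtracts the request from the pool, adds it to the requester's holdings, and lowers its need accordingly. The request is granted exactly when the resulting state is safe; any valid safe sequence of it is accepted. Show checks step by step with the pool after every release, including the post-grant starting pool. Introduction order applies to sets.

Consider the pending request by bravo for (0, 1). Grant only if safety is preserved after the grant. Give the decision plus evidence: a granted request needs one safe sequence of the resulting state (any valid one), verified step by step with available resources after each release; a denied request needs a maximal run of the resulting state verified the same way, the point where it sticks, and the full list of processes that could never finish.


GRANT — the state after the grant stays safe, e.g. via charlie, delta, india, echo, bravo, hotel.
Key observation: the grant leaves (3, 0) free — enough for charlie, whose release restarts the cascade.
Step-by-step check of the post-grant state:
  pool = (3, 0)
  charlie needs (1, 0) <= (3, 0) -> finishes; pool += (2, 3) = (5, 3)
  delta needs (5, 1) <= (5, 3) -> finishes; pool += (1, 1) = (6, 4)
  india needs (3, 2) <= (6, 4) -> finishes; pool += (0, 1) = (6, 5)
  echo needs (1, 2) <= (6, 5) -> finishes; pool += (0, 1) = (6, 6)
  bravo needs (6, 1) <= (6, 6) -> finishes; pool += (1, 1) = (7, 7)
  hotel needs (5, 2) <= (7, 7) -> finishes; pool += (2, 0) = (9, 7)


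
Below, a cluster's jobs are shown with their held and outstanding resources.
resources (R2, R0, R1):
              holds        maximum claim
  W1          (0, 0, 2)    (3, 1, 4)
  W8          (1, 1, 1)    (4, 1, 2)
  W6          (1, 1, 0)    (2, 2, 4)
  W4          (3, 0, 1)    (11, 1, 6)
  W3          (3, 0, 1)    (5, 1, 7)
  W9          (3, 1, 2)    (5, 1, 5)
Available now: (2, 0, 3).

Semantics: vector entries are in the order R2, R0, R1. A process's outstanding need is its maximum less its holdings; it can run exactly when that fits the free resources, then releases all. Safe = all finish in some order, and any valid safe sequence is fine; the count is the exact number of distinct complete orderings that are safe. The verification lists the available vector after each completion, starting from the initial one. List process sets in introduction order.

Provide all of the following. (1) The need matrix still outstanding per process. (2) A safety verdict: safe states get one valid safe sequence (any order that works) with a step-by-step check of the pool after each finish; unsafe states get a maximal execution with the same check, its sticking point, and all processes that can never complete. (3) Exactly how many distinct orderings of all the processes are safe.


(1) Remaining need (order R2, R0, R1):
  W1: (3, 1, 2)
  W8: (3, 0, 1)
  W6: (1, 1, 4)
  W4: (8, 1, 5)
  W3: (2, 1, 6)
  W9: (2, 0, 3)
(2) SAFE. One safe sequence: W9, W6, W8, W3, W4, W1.
Key observation: reading the order forward, W9 is the first process whose need (2, 0, 3) meets the free pool (2, 0, 3) exactly on a resource it requests.
Check, step by step:
  pool = (2, 0, 3)
  run W9 (needs (2, 0, 3), free (2, 0, 3)); after release of (3, 1, 2) the pool is (5, 1, 5)
  run W6 (needs (1, 1, 4), free (5, 1, 5)); after release of (1, 1, 0) the pool is (6, 2, 5)
  run W8 (needs (3, 0, 1), free (6, 2, 5)); after release of (1, 1, 1) the pool is (7, 3, 6)
  run W3 (needs (2, 1, 6), free (7, 3, 6)); after release of (3, 0, 1) the pool is (10, 3, 7)
  run W4 (needs (8, 1, 5), free (10, 3, 7)); after release of (3, 0, 1) the pool is (13, 3, 8)
  run W1 (needs (3, 1, 2), free (13, 3, 8)); after release of (0, 0, 2) the pool is (13, 3, 10)
(3) The exact count: 30 of the possible complete orderings are safe sequences.


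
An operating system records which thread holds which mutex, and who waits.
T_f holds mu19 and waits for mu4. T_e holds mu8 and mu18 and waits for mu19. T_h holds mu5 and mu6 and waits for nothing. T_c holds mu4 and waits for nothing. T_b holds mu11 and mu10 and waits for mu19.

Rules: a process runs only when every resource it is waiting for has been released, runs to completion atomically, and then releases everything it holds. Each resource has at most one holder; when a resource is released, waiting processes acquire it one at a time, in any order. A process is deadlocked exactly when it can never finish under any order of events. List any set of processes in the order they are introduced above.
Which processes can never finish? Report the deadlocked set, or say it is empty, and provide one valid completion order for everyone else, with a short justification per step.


The deadlocked set is empty.
Key observation: the wait relation is loop-free; peeling off processes with no waits unwinds the whole state.
One completion order for the rest: T_c, T_f, T_h, T_b, T_e.
Verifying each step:
  T_c waits on nothing -> runs at once and releases mu4
  T_f waits on mu4 — all released -> runs and releases mu19
  T_h waits on nothing -> runs at once and releases mu5 and mu6
  T_b waits on mu19 — all released -> runs and releases mu11 and mu10
  T_e waits on mu19 — all released -> runs and releases mu8 and mu18


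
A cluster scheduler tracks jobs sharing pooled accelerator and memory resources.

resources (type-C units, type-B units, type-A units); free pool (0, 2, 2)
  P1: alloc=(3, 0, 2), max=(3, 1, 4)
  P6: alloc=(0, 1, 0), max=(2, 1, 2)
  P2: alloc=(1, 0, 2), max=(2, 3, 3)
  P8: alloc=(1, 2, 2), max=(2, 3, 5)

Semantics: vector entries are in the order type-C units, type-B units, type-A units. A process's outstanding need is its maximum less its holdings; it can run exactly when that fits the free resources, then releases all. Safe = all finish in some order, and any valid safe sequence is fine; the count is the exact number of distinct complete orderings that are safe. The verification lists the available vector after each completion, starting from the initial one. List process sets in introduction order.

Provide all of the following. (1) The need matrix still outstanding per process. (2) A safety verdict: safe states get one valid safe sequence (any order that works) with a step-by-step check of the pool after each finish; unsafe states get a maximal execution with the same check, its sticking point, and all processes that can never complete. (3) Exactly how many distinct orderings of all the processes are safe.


(1) Outstanding need per process (order type-C units, type-B units, type-A units):
  P1: (0, 1, 2)
  P6: (2, 0, 2)
  P2: (1, 3, 1)
  P8: (1, 1, 3)
(2) SAFE, for example via the order P1, P6, P2, P8.
Key observation: reading the order forward, P1 is the first process whose need (0, 1, 2) meets the free pool (0, 2, 2) exactly on a resource it requests.
Walking it through:
  pool = (0, 2, 2)
  run P1 (needs (0, 1, 2), free (0, 2, 2)); after release of (3, 0, 2) the pool is (3, 2, 4)
  run P6 (needs (2, 0, 2), free (3, 2, 4)); after release of (0, 1, 0) the pool is (3, 3, 4)
  run P2 (needs (1, 3, 1), free (3, 3, 4)); after release of (1, 0, 2) the pool is (4, 3, 6)
  run P8 (needs (1, 1, 3), free (4, 3, 6)); after release of (1, 2, 2) the pool is (5, 5, 8)
(3) Precisely 4 of the possible complete orderings are safe sequences.


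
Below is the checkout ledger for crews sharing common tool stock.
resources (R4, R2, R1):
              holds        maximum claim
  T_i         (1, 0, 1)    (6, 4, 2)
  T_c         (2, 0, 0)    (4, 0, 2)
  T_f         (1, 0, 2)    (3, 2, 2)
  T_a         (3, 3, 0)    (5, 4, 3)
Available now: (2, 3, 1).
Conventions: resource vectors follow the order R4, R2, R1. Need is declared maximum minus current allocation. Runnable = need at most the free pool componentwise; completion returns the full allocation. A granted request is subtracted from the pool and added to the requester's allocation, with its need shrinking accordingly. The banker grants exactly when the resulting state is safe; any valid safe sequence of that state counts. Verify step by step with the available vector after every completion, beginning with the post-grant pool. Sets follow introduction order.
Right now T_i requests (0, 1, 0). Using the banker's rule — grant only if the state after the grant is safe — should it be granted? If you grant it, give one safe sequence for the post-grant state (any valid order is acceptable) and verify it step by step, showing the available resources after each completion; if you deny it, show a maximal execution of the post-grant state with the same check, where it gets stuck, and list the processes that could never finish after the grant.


GRANT. The post-grant state is safe; one safe sequence: T_f, T_a, T_i, T_c.
Key observation: with (2, 2, 1) left after the transfer, T_f can run at once — the state stays safe.
Step-by-step check of the post-grant state:
  pool = (2, 2, 1)
  run T_f (needs (2, 2, 0), free (2, 2, 1)); after release of (1, 0, 2) the pool is (3, 2, 3)
  run T_a (needs (2, 1, 3), free (3, 2, 3)); after release of (3, 3, 0) the pool is (6, 5, 3)
  run T_i (needs (5, 3, 1), free (6, 5, 3)); after release of (1, 1, 1) the pool is (7, 6, 4)
  run T_c (needs (2, 0, 2), free (7, 6, 4)); after release of (2, 0, 0) the pool is (9, 6, 4)


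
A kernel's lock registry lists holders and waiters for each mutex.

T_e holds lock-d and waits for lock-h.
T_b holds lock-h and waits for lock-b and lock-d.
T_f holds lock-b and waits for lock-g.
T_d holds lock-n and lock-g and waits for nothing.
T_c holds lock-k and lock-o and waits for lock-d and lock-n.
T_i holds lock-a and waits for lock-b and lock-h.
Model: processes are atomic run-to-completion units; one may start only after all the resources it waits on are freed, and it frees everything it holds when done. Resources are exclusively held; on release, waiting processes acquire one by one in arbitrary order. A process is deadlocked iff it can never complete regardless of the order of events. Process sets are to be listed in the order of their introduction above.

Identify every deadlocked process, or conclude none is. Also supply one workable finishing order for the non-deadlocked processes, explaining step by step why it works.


Deadlocked set: T_e, T_b, T_c and T_i.
Key observation: T_e -> T_b -> T_e is a circular wait — nothing in it can go first; T_c and T_i wait into the deadlock from upstream.
One completion order for the rest: T_d, T_f.
Verifying each step:
  T_d: no waits; runs immediately, freeing lock-n and lock-g
  run T_f (all its waits — lock-g — are resolved); releases lock-b


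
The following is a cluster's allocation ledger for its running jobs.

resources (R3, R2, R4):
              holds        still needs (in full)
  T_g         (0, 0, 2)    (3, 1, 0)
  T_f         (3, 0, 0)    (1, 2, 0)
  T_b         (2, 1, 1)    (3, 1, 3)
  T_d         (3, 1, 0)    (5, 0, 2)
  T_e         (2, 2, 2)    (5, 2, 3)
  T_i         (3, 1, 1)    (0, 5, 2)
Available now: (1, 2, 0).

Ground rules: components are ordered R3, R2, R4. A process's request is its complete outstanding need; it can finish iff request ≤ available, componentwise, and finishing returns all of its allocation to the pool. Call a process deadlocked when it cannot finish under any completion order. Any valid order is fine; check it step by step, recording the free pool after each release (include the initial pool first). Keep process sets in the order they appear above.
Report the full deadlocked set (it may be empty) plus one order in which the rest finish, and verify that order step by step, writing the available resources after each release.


Deadlocked: T_b, T_d, T_e and T_i.
Key observation: after T_f, T_g the pool peaks at (4, 2, 2), and each blocked process is short somewhere: T_b on R4; T_d on R3; T_e on R3, R4; T_i on R2.
One completion order for the rest: T_f, T_g. Walking it through:
  pool = (1, 2, 0)
  T_f needs (1, 2, 0) <= (1, 2, 0) -> finishes; pool += (3, 0, 0) = (4, 2, 0)
  T_g needs (3, 1, 0) <= (4, 2, 0) -> finishes; pool += (0, 0, 2) = (4, 2, 2)
The blocked processes can never fit:
  T_b cannot run: need (3, 1, 3) vs free (4, 2, 2) (insufficient R4)
  T_d cannot run: need (5, 0, 2) vs free (4, 2, 2) (insufficient R3)
  T_e cannot run: need (5, 2, 3) vs free (4, 2, 2) (insufficient R3 and R4)
  T_i cannot run: need (0, 5, 2) vs free (4, 2, 2) (insufficient R2)


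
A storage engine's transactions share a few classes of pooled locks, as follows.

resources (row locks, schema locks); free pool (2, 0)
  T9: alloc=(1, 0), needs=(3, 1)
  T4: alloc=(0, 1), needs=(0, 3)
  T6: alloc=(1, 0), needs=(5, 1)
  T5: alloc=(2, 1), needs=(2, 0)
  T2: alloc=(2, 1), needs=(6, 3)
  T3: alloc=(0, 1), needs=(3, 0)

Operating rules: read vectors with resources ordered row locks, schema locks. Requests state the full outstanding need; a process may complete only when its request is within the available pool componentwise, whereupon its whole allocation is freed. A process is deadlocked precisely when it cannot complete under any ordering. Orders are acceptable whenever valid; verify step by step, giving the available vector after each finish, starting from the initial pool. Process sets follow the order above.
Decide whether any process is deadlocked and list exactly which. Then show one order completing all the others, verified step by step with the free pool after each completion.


The deadlocked set is T4 and T2.
Key observation: the pool after T5, T3, T9, T6 is (6, 2); every surviving request exceeds it in schema locks, so progress ends there.
A valid finishing order for the others: T5, T3, T9, T6. Step-by-step check:
  pool = (2, 0)
  T5 needs (2, 0) <= (2, 0) -> finishes; pool += (2, 1) = (4, 1)
  T3 needs (3, 0) <= (4, 1) -> finishes; pool += (0, 1) = (4, 2)
  T9 needs (3, 1) <= (4, 2) -> finishes; pool += (1, 0) = (5, 2)
  T6 needs (5, 1) <= (5, 2) -> finishes; pool += (1, 0) = (6, 2)
The stuck group stays short no matter what:
  blocked: T4 wants (0, 3), pool (6, 2) — not enough schema locks
  blocked: T2 wants (6, 3), pool (6, 2) — not enough schema locks


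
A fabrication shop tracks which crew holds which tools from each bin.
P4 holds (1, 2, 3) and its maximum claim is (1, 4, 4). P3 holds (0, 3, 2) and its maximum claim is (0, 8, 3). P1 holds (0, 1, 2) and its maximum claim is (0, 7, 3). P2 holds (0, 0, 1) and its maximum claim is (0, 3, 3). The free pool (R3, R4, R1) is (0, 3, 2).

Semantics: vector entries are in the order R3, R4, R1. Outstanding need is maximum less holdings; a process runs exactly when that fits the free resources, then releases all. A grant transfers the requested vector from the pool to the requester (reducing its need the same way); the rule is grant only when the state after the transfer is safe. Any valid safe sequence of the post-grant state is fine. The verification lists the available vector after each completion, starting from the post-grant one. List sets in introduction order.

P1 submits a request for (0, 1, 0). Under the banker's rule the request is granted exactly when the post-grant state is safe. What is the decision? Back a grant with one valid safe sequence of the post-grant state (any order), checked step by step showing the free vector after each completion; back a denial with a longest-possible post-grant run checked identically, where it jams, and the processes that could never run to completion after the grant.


DENY: after the grant no complete ordering would exist.
Key observation: the wall is R4: completing P4, P2 brings the pool only to (1, 4, 6), and all the rest need more.
After a pretend grant, a maximal execution: P4, P2 — then nothing else fits. Check, step by step:
  pool = (0, 2, 2)
  P4 needs (0, 2, 1) <= (0, 2, 2) -> finishes; pool += (1, 2, 3) = (1, 4, 5)
  P2 needs (0, 3, 2) <= (1, 4, 5) -> finishes; pool += (0, 0, 1) = (1, 4, 6)
  blocked: P3 wants (0, 5, 1), pool (1, 4, 6) — not enough R4
  blocked: P1 wants (0, 5, 1), pool (1, 4, 6) — not enough R4
Had the request been granted, P3 and P1 could never finish.


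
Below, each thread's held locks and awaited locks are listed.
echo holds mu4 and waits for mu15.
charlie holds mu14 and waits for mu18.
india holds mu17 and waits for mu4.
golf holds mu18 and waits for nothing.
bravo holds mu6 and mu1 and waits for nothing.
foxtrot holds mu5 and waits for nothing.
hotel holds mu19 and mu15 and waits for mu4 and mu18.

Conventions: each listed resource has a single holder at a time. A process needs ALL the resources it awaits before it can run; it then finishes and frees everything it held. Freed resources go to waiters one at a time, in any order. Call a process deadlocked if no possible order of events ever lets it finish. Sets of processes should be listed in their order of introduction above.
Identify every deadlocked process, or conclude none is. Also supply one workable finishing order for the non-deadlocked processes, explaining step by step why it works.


Deadlocked set: echo, india and hotel.
Key observation: nobody on the ring echo -> hotel -> echo can start until another member finishes, which never happens; india waits into the deadlock from upstream.
One completion order for the rest: bravo, foxtrot, golf, charlie.
Verifying each step:
  run bravo (it waits on nothing); releases mu6 and mu1
  run foxtrot (it waits on nothing); releases mu5
  run golf (it waits on nothing); releases mu18
  charlie: everything it awaited (mu18) is free; runs, freeing mu14
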